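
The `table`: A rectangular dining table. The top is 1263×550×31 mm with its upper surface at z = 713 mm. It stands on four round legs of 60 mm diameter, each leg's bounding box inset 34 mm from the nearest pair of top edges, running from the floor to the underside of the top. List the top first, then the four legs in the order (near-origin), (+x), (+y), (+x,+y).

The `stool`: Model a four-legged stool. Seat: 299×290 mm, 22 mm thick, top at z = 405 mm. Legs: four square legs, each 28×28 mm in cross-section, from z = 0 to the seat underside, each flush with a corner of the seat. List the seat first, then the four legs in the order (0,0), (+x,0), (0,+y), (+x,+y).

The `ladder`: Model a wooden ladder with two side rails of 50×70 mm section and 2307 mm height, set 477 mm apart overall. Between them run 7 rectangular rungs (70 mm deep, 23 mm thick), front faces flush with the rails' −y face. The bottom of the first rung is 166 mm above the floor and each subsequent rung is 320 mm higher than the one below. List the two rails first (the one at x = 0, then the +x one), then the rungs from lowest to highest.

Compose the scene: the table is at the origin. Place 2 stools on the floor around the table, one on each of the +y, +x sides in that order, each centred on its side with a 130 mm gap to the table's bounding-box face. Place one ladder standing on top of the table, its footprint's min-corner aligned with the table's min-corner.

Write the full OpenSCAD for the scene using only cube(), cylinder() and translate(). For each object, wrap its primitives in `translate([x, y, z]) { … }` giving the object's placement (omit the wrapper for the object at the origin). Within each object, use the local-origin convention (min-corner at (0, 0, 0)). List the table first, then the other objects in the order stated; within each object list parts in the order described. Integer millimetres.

translate([0, 0, 682]) cube([1263, 550, 31]);
translate([64, 64, 0]) cylinder(h = 682, r = 30);
translate([1199, 64, 0]) cylinder(h = 682, r = 30);
translate([64, 486, 0]) cylinder(h = 682, r = 30);
translate([1199, 486, 0]) cylinder(h = 682, r = 30);
translate([482, 680, 0]) {
  translate([0, 0, 383]) cube([299, 290, 22]);
  cube([28, 28, 383]);
  translate([271, 0, 0]) cube([28, 28, 383]);
  translate([0, 262, 0]) cube([28, 28, 383]);
  translate([271, 262, 0]) cube([28, 28, 383]);
}
translate([1393, 130, 0]) {
  translate([0, 0, 383]) cube([299, 290, 22]);
  cube([28, 28, 383]);
  translate([271, 0, 0]) cube([28, 28, 383]);
  translate([0, 262, 0]) cube([28, 28, 383]);
  translate([271, 262, 0]) cube([28, 28, 383]);
}
translate([0, 0, 713]) {
  cube([50, 70, 2307]);
  translate([427, 0, 0]) cube([50, 70, 2307]);
  translate([50, 0, 166]) cube([377, 70, 23]);
  translate([50, 0, 486]) cube([377, 70, 23]);
  translate([50, 0, 806]) cube([377, 70, 23]);
  translate([50, 0, 1126]) cube([377, 70, 23]);
  translate([50, 0, 1446]) cube([377, 70, 23]);
  translate([50, 0, 1766]) cube([377, 70, 23]);
  translate([50, 0, 2086]) cube([377, 70, 23]);
}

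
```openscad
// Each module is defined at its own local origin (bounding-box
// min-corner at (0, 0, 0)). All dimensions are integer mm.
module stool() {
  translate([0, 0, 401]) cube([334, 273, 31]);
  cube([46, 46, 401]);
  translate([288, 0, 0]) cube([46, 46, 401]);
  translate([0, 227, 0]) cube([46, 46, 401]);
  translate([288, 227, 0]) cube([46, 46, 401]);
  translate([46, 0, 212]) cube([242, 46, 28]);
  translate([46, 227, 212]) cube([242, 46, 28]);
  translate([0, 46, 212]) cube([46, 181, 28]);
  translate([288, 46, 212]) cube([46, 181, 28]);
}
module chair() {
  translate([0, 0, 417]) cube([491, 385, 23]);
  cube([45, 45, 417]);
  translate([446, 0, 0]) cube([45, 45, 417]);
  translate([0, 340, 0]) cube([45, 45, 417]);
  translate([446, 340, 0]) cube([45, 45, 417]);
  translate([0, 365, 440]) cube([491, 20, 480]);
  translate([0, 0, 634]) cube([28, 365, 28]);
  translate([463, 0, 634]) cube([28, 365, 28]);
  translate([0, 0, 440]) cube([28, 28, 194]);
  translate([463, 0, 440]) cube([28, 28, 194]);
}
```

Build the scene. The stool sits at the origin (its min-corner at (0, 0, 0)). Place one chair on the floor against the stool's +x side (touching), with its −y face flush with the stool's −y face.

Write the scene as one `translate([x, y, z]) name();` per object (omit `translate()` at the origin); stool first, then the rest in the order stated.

stool();
translate([334, 0, 0]) chair();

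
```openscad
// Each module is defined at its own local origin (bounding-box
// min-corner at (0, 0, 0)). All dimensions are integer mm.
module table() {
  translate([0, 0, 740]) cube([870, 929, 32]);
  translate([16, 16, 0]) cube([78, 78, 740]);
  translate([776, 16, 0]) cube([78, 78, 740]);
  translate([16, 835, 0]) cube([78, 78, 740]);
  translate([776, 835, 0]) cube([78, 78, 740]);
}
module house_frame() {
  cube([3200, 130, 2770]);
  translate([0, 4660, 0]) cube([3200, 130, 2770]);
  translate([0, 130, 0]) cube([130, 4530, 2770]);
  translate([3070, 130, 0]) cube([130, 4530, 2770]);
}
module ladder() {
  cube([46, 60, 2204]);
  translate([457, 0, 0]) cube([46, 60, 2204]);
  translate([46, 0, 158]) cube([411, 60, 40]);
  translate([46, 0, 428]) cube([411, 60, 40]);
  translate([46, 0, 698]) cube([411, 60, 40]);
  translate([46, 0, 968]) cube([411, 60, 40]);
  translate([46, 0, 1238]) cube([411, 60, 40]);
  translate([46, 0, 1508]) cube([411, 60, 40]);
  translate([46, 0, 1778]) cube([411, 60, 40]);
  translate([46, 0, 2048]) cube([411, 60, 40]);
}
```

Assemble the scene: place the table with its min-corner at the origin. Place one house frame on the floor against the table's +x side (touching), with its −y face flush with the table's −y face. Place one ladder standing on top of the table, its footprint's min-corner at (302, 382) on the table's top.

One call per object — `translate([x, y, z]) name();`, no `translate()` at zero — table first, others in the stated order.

table();
translate([870, 0, 0]) house_frame();
translate([302, 382, 772]) ladder();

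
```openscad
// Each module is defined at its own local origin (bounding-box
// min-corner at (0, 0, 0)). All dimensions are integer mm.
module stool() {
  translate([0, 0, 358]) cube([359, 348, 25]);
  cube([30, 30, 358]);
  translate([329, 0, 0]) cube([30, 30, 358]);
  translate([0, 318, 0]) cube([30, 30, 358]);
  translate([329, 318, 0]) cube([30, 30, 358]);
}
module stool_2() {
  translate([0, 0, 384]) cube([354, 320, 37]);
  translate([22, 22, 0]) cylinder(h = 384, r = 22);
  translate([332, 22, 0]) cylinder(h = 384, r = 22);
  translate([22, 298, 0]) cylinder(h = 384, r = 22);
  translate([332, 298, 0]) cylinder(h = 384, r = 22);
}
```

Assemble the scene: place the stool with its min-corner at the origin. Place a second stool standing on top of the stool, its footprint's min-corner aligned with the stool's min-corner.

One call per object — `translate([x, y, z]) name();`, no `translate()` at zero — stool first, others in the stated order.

stool();
translate([0, 0, 383]) stool_2();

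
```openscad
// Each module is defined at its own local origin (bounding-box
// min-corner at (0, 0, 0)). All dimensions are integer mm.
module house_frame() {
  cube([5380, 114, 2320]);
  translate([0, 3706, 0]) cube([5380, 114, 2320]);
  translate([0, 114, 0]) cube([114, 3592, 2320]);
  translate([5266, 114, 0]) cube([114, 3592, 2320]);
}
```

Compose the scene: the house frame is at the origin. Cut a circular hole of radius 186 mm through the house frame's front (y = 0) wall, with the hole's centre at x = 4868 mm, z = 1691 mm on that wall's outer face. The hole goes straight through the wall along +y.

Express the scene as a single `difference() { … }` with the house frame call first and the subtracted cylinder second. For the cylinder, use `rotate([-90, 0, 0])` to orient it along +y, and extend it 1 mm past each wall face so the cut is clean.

difference() {
  house_frame();
  translate([4868, -1, 1691]) rotate([-90, 0, 0]) cylinder(h = 116, r = 186);
}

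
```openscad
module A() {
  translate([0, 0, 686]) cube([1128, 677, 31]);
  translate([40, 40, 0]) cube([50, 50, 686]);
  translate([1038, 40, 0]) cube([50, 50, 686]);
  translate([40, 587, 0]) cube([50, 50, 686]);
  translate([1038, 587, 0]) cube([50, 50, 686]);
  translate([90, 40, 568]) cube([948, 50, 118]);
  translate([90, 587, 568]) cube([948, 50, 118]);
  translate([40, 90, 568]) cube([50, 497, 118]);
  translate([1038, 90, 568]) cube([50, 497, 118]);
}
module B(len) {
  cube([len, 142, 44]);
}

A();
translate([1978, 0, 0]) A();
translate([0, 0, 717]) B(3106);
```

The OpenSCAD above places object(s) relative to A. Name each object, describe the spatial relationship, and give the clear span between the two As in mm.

A is a table. B is a beam. A beam spans the tops of two tables. The clear span between the two tables is 850 mm.

Second table starts at x = 1978; first ends at x = 1128; clear span = 1978 − 1128 = 850 mm.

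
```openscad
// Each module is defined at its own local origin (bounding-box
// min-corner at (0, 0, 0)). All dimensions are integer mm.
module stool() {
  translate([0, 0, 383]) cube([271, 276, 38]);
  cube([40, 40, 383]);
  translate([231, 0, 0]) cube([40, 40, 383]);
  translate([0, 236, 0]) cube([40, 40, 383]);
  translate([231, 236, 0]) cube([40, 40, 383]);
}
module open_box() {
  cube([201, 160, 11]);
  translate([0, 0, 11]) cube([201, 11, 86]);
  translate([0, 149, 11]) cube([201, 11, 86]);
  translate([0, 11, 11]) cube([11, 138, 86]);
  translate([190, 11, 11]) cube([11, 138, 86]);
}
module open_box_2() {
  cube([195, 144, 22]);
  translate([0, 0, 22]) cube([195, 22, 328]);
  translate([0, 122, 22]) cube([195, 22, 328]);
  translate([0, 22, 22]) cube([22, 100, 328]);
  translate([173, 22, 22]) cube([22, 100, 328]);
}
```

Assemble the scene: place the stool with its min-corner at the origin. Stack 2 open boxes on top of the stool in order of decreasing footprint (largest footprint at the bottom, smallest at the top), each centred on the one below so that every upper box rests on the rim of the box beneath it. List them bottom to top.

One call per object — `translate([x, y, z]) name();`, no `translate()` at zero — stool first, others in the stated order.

stool();
translate([35, 58, 421]) open_box();
translate([38, 66, 518]) open_box_2();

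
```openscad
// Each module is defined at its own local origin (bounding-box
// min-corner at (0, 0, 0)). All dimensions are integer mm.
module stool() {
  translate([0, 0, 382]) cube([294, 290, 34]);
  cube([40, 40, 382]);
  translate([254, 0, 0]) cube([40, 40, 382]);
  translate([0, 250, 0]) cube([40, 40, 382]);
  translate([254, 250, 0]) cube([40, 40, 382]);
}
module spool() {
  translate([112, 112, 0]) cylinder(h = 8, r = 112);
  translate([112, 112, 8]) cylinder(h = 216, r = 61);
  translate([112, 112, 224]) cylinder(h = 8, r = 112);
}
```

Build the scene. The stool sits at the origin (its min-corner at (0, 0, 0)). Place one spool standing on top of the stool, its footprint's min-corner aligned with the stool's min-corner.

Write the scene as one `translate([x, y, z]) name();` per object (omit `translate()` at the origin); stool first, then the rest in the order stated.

stool();
translate([0, 0, 416]) spool();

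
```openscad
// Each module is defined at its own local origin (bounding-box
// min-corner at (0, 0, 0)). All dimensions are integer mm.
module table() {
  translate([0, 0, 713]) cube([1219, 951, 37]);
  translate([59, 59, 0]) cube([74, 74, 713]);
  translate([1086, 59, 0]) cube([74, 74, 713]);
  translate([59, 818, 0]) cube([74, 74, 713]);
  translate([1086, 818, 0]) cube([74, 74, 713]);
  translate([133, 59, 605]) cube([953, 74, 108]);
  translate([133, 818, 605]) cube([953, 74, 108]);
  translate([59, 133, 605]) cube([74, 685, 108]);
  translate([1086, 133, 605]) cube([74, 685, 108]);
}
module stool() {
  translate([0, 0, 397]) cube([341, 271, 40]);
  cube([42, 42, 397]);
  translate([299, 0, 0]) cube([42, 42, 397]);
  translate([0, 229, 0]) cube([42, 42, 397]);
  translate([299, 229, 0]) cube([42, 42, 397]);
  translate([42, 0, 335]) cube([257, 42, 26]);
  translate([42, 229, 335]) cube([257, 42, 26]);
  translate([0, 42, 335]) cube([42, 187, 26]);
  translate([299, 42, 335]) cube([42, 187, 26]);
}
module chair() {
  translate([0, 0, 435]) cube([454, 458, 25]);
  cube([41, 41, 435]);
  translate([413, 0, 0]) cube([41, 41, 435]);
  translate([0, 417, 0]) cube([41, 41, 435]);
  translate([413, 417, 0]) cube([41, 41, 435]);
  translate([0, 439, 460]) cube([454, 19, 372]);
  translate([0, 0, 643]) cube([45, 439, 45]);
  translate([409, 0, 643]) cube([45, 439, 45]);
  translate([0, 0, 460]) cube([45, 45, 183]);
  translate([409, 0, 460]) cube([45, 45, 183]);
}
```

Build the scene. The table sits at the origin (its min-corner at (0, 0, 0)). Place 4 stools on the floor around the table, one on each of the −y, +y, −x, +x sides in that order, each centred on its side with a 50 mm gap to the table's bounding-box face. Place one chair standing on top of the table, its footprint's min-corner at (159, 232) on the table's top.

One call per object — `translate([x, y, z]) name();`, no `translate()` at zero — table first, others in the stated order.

table();
translate([439, -321, 0]) stool();
translate([439, 1001, 0]) stool();
translate([-391, 340, 0]) stool();
translate([1269, 340, 0]) stool();
translate([159, 232, 750]) chair();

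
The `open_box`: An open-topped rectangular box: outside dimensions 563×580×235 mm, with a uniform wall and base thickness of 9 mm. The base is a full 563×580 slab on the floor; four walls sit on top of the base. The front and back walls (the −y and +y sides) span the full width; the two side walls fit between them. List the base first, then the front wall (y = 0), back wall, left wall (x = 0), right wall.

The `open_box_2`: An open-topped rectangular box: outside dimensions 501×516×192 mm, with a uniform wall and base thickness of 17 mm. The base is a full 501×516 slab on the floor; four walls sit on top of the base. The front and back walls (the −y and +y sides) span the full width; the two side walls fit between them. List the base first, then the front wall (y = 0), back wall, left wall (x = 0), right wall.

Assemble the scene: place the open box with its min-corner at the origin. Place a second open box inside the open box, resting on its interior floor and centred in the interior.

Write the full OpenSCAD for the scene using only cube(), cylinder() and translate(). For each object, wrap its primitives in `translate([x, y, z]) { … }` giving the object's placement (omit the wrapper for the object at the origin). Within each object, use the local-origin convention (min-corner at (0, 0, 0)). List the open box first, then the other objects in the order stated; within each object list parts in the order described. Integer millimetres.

cube([563, 580, 9]);
translate([0, 0, 9]) cube([563, 9, 226]);
translate([0, 571, 9]) cube([563, 9, 226]);
translate([0, 9, 9]) cube([9, 562, 226]);
translate([554, 9, 9]) cube([9, 562, 226]);
translate([31, 32, 9]) {
  cube([501, 516, 17]);
  translate([0, 0, 17]) cube([501, 17, 175]);
  translate([0, 499, 17]) cube([501, 17, 175]);
  translate([0, 17, 17]) cube([17, 482, 175]);
  translate([484, 17, 17]) cube([17, 482, 175]);
}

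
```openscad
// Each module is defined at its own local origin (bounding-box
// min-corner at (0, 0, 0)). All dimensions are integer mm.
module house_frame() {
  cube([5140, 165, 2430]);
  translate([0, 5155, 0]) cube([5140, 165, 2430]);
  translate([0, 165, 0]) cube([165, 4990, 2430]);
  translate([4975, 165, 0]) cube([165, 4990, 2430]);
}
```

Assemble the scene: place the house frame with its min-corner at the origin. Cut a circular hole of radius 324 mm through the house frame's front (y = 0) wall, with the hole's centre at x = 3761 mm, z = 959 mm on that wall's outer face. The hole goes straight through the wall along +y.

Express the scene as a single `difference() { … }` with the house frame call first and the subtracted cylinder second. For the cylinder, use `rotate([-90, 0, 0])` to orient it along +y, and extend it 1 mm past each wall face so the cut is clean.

difference() {
  house_frame();
  translate([3761, -1, 959]) rotate([-90, 0, 0]) cylinder(h = 167, r = 324);
}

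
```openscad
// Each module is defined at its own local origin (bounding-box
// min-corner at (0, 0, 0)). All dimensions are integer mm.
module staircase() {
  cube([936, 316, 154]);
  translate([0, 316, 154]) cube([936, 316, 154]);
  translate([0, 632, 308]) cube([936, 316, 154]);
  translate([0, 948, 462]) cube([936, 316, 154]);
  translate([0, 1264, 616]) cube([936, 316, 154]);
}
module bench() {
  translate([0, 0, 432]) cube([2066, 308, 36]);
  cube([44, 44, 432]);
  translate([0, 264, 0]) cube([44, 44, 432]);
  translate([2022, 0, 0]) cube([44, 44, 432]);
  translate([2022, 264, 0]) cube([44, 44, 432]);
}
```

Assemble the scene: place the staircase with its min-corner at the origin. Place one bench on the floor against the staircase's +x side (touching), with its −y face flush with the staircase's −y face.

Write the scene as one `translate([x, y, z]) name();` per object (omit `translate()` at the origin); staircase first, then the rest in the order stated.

staircase();
translate([936, 0, 0]) bench();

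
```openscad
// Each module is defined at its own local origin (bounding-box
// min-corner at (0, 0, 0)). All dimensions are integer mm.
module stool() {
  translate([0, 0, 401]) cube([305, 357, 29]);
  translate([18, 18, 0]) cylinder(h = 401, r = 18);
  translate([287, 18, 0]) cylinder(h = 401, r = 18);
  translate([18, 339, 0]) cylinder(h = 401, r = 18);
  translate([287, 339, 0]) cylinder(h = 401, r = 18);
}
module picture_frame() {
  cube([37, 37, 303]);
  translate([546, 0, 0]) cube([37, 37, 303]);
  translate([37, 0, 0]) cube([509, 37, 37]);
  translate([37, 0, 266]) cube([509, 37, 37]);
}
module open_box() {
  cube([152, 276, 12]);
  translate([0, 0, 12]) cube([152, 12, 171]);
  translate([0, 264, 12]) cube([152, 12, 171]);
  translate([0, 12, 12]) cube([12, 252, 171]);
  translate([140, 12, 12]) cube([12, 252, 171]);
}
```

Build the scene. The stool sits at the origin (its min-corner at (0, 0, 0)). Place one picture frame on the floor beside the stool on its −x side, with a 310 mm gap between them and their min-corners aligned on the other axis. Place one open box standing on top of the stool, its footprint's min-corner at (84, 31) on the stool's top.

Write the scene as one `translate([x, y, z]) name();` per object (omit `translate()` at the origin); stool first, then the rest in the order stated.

stool();
translate([-893, 0, 0]) picture_frame();
translate([84, 31, 430]) open_box();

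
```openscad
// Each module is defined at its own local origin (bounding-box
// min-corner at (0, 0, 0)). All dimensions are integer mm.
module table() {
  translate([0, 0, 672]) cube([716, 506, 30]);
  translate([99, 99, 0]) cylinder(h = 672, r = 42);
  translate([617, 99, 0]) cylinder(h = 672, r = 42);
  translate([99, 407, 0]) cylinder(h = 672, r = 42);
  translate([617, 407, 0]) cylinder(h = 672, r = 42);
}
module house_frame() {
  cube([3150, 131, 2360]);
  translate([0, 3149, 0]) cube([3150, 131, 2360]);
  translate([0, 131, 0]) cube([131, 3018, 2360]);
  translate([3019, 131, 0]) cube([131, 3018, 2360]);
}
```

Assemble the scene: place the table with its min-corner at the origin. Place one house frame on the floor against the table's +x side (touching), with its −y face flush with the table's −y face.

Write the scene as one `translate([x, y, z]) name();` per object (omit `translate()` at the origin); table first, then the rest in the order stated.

table();
translate([716, 0, 0]) house_frame();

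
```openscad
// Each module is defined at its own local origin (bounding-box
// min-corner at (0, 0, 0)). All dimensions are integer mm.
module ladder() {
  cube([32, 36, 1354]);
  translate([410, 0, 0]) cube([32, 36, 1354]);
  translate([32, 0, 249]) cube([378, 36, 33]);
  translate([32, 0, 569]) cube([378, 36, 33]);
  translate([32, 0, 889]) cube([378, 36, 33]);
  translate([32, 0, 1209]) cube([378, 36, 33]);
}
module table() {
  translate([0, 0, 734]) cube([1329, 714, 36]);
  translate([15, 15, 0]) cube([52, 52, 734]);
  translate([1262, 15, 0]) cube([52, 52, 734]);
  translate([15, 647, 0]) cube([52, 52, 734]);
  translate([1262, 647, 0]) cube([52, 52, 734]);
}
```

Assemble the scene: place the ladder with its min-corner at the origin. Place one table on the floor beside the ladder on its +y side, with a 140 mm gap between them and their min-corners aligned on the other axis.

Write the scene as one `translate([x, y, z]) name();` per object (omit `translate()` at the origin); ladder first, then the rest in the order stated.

ladder();
translate([0, 176, 0]) table();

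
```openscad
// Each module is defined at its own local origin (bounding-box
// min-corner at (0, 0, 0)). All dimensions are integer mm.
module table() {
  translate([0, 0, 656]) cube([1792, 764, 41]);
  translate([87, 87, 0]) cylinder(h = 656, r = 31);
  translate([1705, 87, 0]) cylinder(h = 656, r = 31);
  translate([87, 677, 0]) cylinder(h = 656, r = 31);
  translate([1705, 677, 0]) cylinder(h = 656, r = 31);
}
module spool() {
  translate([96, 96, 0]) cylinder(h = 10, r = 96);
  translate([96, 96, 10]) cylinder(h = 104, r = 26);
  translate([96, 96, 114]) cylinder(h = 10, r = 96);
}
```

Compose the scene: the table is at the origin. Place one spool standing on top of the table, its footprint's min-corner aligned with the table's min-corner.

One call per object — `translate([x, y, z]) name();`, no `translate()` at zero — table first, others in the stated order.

table();
translate([0, 0, 697]) spool();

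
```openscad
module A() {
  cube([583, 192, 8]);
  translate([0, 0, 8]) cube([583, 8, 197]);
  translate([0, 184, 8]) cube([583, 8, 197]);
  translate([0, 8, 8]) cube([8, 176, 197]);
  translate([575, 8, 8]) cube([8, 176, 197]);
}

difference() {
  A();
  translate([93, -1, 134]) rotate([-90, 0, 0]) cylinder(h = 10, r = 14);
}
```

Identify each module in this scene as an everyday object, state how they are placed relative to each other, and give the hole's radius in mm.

A is an open box. The open box has a circular hole through its front wall. The hole's radius is 14 mm.

The subtracted cylinder has r = 14 mm.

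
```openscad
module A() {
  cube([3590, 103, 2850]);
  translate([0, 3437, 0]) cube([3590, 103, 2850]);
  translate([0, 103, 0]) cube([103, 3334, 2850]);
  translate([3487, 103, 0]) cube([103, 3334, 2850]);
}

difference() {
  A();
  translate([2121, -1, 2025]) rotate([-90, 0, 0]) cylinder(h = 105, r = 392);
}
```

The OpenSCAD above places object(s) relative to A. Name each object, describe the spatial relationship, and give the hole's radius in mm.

A is a house frame. The house frame has a circular hole through its front wall. The hole's radius is 392 mm.

The subtracted cylinder has r = 392 mm.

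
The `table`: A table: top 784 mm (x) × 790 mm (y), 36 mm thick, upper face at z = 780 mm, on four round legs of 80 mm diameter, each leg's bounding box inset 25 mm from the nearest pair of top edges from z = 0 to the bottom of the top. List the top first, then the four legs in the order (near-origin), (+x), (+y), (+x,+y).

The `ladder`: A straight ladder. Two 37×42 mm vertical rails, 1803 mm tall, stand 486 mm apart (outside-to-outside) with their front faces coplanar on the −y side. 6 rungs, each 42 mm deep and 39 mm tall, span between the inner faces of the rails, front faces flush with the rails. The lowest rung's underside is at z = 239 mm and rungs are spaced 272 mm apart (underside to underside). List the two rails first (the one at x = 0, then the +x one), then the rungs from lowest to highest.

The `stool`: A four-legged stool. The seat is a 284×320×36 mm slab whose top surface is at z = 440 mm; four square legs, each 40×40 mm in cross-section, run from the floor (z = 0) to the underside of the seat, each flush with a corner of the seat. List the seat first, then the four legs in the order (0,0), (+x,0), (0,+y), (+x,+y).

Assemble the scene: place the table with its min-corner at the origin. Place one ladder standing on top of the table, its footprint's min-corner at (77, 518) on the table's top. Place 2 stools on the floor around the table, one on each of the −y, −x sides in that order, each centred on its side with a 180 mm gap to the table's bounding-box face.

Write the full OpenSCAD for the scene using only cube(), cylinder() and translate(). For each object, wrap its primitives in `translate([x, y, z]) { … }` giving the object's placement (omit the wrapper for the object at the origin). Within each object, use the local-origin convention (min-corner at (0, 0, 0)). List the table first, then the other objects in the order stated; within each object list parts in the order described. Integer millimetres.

translate([0, 0, 744]) cube([784, 790, 36]);
translate([65, 65, 0]) cylinder(h = 744, r = 40);
translate([719, 65, 0]) cylinder(h = 744, r = 40);
translate([65, 725, 0]) cylinder(h = 744, r = 40);
translate([719, 725, 0]) cylinder(h = 744, r = 40);
translate([77, 518, 780]) {
  cube([37, 42, 1803]);
  translate([449, 0, 0]) cube([37, 42, 1803]);
  translate([37, 0, 239]) cube([412, 42, 39]);
  translate([37, 0, 511]) cube([412, 42, 39]);
  translate([37, 0, 783]) cube([412, 42, 39]);
  translate([37, 0, 1055]) cube([412, 42, 39]);
  translate([37, 0, 1327]) cube([412, 42, 39]);
  translate([37, 0, 1599]) cube([412, 42, 39]);
}
translate([250, -500, 0]) {
  translate([0, 0, 404]) cube([284, 320, 36]);
  cube([40, 40, 404]);
  translate([244, 0, 0]) cube([40, 40, 404]);
  translate([0, 280, 0]) cube([40, 40, 404]);
  translate([244, 280, 0]) cube([40, 40, 404]);
}
translate([-464, 235, 0]) {
  translate([0, 0, 404]) cube([284, 320, 36]);
  cube([40, 40, 404]);
  translate([244, 0, 0]) cube([40, 40, 404]);
  translate([0, 280, 0]) cube([40, 40, 404]);
  translate([244, 280, 0]) cube([40, 40, 404]);
}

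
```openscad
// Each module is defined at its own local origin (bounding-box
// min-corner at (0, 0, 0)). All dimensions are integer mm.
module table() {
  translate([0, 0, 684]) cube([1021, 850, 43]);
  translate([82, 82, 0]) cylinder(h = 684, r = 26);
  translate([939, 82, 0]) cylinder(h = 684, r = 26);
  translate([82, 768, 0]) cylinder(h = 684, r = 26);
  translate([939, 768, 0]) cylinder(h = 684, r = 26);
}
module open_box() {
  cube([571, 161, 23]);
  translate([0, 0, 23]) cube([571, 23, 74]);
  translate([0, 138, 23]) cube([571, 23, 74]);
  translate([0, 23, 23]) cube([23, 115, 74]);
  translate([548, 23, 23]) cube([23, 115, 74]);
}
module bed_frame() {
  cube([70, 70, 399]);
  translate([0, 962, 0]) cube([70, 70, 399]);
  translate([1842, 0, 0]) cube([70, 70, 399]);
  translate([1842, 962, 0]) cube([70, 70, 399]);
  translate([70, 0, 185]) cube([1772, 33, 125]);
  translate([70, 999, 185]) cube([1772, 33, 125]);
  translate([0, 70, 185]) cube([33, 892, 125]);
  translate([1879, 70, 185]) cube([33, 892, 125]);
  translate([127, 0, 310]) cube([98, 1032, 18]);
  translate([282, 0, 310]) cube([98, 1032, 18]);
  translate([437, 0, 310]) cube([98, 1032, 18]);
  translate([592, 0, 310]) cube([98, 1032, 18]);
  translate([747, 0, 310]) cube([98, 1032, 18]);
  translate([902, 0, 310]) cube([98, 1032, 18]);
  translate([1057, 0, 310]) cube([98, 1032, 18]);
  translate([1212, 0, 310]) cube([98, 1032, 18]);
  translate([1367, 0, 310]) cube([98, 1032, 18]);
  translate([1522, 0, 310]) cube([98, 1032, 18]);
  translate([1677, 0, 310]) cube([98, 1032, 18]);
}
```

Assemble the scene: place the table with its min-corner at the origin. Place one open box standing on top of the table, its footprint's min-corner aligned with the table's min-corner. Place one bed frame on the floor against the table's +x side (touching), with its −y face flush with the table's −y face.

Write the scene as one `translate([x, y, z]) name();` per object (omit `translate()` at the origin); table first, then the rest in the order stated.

table();
translate([0, 0, 727]) open_box();
translate([1021, 0, 0]) bed_frame();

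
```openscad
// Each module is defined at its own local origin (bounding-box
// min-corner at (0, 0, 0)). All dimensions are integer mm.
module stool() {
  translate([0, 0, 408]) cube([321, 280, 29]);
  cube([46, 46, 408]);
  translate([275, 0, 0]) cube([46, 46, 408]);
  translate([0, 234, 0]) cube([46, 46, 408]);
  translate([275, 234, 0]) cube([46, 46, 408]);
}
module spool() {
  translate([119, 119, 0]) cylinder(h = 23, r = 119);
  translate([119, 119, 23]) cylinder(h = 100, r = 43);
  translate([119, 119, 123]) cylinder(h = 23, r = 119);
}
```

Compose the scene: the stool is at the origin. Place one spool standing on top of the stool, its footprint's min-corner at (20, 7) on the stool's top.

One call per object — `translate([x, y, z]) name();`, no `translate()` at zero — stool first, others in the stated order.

stool();
translate([20, 7, 437]) spool();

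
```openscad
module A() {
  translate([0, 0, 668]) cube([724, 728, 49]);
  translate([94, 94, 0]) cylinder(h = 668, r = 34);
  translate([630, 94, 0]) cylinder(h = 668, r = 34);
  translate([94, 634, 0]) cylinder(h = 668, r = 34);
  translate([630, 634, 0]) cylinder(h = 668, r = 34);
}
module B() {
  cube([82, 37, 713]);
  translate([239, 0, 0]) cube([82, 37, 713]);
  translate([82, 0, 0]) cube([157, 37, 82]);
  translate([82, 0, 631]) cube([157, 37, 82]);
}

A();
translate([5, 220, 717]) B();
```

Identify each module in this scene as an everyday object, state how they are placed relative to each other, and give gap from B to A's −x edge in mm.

A is a table. B is a picture frame. The picture frame is on top of the table. The gap from the picture frame to the table's −x edge is 5 mm.

The picture frame's min-x is at 5; the table's min-x is 0; gap = 5 mm.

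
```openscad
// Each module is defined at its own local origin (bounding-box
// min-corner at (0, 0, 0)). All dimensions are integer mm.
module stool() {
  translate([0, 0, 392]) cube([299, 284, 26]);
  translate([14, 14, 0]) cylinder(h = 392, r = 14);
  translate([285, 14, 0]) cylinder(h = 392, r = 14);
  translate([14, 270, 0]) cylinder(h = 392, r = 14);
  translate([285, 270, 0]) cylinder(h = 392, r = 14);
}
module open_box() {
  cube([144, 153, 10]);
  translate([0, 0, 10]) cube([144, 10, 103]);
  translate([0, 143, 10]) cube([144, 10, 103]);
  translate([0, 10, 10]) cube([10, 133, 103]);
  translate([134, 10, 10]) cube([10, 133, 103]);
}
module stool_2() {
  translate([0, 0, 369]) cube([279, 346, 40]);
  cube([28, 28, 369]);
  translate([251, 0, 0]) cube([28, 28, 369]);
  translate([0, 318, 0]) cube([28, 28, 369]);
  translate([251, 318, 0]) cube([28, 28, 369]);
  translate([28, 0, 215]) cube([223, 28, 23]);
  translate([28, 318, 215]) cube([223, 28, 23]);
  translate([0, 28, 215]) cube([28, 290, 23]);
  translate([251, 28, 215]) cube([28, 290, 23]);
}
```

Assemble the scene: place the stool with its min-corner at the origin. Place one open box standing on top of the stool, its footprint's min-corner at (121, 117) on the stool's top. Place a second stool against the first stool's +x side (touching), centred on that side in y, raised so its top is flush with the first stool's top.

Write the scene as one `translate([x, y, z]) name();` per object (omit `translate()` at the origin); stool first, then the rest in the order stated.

stool();
translate([121, 117, 418]) open_box();
translate([299, -31, 9]) stool_2();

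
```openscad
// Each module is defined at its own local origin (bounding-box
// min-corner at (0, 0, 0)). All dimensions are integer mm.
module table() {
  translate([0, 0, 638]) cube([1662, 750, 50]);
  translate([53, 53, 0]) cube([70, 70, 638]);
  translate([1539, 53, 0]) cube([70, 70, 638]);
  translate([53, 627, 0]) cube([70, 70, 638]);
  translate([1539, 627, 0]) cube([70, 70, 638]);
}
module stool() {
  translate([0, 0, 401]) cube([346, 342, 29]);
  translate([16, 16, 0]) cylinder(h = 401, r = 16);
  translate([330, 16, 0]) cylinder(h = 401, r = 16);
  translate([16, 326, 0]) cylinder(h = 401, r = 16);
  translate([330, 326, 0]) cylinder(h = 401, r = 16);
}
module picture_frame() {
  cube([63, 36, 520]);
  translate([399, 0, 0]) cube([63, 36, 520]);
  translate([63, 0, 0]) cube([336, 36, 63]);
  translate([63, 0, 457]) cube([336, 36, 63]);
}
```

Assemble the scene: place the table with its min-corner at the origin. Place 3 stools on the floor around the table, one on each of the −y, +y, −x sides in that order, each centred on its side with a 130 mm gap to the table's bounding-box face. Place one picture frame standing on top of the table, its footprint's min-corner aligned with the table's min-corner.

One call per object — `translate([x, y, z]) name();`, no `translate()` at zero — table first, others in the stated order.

table();
translate([658, -472, 0]) stool();
translate([658, 880, 0]) stool();
translate([-476, 204, 0]) stool();
translate([0, 0, 688]) picture_frame();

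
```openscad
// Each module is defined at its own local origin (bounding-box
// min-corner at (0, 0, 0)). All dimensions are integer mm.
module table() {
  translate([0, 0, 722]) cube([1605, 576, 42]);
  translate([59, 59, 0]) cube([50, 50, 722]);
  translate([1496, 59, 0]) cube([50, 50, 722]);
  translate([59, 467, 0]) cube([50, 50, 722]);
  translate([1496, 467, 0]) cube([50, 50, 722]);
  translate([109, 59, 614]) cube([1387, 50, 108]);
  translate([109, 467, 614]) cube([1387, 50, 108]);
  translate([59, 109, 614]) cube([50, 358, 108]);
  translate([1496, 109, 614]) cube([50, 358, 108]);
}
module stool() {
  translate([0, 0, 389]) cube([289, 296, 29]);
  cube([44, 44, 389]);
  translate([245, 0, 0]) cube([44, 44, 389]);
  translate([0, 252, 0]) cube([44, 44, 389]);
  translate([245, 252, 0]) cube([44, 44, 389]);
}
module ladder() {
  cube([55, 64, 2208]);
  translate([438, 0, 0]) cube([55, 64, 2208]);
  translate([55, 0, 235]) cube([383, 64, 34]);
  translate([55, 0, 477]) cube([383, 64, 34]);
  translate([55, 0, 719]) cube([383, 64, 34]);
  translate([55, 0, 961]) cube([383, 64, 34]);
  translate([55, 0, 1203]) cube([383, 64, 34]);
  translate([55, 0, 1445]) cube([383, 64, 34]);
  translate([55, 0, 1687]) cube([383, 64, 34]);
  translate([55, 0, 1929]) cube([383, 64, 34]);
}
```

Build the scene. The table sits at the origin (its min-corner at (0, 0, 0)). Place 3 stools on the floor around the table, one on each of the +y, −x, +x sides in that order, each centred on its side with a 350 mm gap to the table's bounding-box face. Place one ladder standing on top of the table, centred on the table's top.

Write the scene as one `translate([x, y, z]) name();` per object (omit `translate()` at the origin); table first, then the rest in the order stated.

table();
translate([658, 926, 0]) stool();
translate([-639, 140, 0]) stool();
translate([1955, 140, 0]) stool();
translate([556, 256, 764]) ladder();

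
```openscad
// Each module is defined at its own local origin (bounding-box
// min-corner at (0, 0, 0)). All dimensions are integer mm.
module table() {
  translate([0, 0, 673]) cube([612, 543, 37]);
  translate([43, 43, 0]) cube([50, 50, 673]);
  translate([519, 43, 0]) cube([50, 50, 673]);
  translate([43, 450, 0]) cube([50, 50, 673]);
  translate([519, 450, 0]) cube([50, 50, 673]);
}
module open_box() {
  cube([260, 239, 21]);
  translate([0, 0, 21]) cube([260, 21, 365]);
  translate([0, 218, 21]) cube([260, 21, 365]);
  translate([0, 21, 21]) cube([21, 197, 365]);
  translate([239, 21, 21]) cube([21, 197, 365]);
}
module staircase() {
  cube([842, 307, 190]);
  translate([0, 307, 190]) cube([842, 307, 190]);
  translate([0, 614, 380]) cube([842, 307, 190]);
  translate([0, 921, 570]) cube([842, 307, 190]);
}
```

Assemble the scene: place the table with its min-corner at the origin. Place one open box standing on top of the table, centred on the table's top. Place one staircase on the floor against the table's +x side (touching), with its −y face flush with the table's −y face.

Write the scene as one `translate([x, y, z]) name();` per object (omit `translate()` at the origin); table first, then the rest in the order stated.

table();
translate([176, 152, 710]) open_box();
translate([612, 0, 0]) staircase();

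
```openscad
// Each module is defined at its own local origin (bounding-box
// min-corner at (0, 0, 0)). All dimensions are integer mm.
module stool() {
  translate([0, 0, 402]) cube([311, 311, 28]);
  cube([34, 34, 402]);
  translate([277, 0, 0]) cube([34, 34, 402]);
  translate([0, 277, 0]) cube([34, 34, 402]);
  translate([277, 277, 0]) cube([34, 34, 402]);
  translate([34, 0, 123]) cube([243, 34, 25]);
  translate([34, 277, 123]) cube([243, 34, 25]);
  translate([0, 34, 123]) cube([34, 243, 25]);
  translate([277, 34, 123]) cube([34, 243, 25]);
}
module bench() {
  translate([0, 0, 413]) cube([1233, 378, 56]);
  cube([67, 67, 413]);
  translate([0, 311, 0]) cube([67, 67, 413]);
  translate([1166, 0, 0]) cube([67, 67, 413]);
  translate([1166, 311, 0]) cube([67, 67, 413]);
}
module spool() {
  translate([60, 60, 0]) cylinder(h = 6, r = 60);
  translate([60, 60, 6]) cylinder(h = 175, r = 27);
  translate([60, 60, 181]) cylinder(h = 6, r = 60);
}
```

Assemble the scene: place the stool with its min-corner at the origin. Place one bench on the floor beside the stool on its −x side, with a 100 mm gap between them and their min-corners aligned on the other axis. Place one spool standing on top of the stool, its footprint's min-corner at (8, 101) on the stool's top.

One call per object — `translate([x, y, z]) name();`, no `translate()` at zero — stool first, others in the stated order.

stool();
translate([-1333, 0, 0]) bench();
translate([8, 101, 430]) spool();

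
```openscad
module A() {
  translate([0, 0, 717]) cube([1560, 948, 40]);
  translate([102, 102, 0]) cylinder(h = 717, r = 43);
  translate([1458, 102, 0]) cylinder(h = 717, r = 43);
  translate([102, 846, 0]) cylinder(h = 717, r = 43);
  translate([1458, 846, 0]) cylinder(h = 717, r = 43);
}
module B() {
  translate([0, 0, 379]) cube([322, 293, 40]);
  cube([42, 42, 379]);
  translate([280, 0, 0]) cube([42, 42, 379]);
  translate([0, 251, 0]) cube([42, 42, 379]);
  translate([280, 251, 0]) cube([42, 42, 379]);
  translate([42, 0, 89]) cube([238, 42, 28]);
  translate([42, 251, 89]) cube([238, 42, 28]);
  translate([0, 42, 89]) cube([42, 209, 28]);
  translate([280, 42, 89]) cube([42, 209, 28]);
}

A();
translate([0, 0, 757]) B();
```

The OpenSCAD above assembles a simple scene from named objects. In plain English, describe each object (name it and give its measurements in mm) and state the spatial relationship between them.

A is a table: top 1560 mm (x) × 948 mm (y), 40 mm thick, upper face at z = 757 mm, on four round legs of 86 mm diameter, each leg's bounding box inset 59 mm from the nearest pair of top edges, running from z = 0 to the bottom of the top.

B is a four-legged stool. The seat is a 322×293×40 mm slab whose top surface is at z = 419 mm; four square legs, each 42×42 mm in cross-section, run from the floor (z = 0) to the underside of the seat, each flush with a corner of the seat. Four stretchers, 42 mm wide and 28 mm tall, connect adjacent legs with their undersides at z = 89 mm, each running between the inner faces of the legs it joins and aligned with the legs' outer faces on the other axis.

The stool is on top of the table.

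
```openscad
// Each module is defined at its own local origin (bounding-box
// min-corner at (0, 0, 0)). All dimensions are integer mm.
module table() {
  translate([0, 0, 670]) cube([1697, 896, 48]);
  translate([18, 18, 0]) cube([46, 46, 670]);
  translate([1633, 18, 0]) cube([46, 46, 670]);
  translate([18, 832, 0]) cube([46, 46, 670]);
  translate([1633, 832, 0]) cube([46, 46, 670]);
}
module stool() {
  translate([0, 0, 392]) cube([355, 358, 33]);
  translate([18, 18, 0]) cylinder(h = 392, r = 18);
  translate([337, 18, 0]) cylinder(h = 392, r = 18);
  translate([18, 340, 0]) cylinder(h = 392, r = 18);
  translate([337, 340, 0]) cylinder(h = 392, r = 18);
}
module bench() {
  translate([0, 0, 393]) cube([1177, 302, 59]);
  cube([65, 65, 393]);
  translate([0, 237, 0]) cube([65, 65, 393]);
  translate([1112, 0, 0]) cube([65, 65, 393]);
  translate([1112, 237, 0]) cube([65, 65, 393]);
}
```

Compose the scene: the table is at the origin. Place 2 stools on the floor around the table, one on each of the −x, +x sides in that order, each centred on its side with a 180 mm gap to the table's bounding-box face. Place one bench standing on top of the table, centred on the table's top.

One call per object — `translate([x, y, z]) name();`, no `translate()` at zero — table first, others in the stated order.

table();
translate([-535, 269, 0]) stool();
translate([1877, 269, 0]) stool();
translate([260, 297, 718]) bench();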